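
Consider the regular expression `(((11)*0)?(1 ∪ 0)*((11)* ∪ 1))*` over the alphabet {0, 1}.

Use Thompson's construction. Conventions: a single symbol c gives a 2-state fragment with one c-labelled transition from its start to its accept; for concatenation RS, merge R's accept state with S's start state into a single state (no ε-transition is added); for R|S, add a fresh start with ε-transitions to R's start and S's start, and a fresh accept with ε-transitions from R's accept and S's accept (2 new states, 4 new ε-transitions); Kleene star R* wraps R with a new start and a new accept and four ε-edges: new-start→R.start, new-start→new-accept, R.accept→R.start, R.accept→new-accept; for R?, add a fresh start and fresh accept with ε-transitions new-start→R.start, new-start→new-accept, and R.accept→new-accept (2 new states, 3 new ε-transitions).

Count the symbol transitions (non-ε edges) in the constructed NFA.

Building bottom-up:
Each of the 8 symbol leaves contributes exactly 1 symbol transition.
  11 = 2 symbol transitions
  (11)* = 2 symbol transitions
  (11)*0 = 3 symbol transitions
  ((11)*0)? = 3 symbol transitions
  1 ∪ 0 = 2 symbol transitions
  (1 ∪ 0)* = 2 symbol transitions
  11 = 2 symbol transitions
  (11)* = 2 symbol transitions
  (11)* ∪ 1 = 3 symbol transitions
  ((11)*0)?(1 ∪ 0)*((11)* ∪ 1) = 8 symbol transitions
  (((11)*0)?(1 ∪ 0)*((11)* ∪ 1))* = 8 symbol transitions

8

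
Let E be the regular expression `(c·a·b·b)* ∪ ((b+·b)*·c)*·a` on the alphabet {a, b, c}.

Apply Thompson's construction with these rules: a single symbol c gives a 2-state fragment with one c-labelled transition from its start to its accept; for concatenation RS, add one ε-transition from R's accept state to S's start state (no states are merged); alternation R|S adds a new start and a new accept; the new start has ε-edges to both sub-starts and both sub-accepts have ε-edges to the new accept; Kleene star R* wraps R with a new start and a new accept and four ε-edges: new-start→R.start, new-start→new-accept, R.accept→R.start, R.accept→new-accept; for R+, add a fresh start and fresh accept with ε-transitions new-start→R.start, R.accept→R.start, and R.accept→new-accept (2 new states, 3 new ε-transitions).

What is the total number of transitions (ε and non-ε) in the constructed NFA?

Recursing over subexpressions:
Each of the 8 symbol leaves contributes 1 transition (1 symbol, 0 ε).
  c·a·b·b — 7 transitions (4 symbol, 3 ε)
  (c·a·b·b)* — 11 transitions (4 symbol, 7 ε)
  b+ — 4 transitions (1 symbol, 3 ε)
  b+·b — 6 transitions (2 symbol, 4 ε)
  (b+·b)* — 10 transitions (2 symbol, 8 ε)
  (b+·b)*·c — 12 transitions (3 symbol, 9 ε)
  ((b+·b)*·c)* — 16 transitions (3 symbol, 13 ε)
  ((b+·b)*·c)*·a — 18 transitions (4 symbol, 14 ε)
  (c·a·b·b)* ∪ ((b+·b)*·c)*·a — 33 transitions (8 symbol, 25 ε)

33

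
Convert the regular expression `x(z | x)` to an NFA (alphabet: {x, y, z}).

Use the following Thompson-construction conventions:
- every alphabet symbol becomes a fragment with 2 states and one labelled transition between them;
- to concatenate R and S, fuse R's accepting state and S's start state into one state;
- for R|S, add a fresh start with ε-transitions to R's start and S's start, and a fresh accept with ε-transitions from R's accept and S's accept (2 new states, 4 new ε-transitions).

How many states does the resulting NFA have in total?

7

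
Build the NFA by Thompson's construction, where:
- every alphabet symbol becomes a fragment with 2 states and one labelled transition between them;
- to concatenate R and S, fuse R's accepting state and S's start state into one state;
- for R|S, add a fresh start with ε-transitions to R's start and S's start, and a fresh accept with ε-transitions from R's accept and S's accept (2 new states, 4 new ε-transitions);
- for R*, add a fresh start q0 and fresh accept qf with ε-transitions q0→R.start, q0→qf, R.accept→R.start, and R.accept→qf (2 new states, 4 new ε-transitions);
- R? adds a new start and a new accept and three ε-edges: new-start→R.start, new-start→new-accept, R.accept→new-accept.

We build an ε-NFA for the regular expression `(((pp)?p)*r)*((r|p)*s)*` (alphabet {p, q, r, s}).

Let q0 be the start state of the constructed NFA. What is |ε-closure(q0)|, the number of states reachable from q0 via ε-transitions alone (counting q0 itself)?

13

Let C(F) = |ε-closure(F.start)| within fragment F, and note whether F accepts ε. Symbol fragments have C = 1 and do not accept ε. Then:
  pp → |ε-closure| equals the left operand's closure size = 1 (its accept is not ε-reachable, so the closure stops there)
  (pp)? → |ε-closure| = 1 (new start) + 1 (body) + 1 (new accept, via ε) = 3
  (pp)?p → the left operand accepts ε, so the closure extends into the next operand (the shared merged state is already counted); |ε-closure| = 3 + (1−1) = 3
  ((pp)?p)* → |ε-closure| = 1 (new start) + 3 (body) + 1 (new accept) = 5
  ((pp)?p)*r → |ε-closure| = 5 + (1−1) = 5 (closure spills across the concat boundary because the left factor accepts ε)
  (((pp)?p)*r)* → new start has ε-edges to the inner start and to the new accept, so |ε-closure| = 2 + 5 = 7
  r|p → new start ε-reaches every alternative's start; none of them accept ε, so the new accept is not reached: |ε-closure| = 1 + 1 + 1 = 3
  (r|p)* → the star's fresh start ε-reaches both the body's start and the fresh accept: |ε-closure| = 2 + 3 = 5
  (r|p)*s → |ε-closure| = 5 + (1−1) = 5 (closure spills across the concat boundary because the left factor accepts ε)
  ((r|p)*s)* → new start has ε-edges to the inner start and to the new accept, so |ε-closure| = 2 + 5 = 7
  (((pp)?p)*r)*((r|p)*s)* → |ε-closure| = 7 + (7−1) = 13 (closure spills across the concat boundary because the left factor accepts ε)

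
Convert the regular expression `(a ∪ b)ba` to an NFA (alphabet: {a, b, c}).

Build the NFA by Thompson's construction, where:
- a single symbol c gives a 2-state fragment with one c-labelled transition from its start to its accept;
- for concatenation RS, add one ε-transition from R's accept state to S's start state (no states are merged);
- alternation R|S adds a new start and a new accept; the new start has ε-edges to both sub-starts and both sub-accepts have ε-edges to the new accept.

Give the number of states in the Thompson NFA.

Recursing over subexpressions:
Each of the 4 symbol leaves contributes a 2-state fragment.
  a ∪ b = 6 states
  (a ∪ b)ba = 10 states

10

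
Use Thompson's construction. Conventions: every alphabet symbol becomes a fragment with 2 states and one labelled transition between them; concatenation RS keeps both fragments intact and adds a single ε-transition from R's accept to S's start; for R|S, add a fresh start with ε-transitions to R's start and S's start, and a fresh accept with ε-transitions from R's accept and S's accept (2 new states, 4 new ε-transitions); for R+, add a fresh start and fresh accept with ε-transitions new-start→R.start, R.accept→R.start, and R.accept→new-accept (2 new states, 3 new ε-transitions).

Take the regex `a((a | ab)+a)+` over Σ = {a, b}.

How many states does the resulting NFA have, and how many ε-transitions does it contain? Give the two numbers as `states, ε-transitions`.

Building bottom-up:
Each of the 5 symbol leaves contributes 2 states and 0 ε-transitions.
  ab = 4 states, 1 ε-transition
  a | ab = 8 states, 5 ε-transitions
  (a | ab)+ = 10 states, 8 ε-transitions
  (a | ab)+a = 12 states, 9 ε-transitions
  ((a | ab)+a)+ = 14 states, 12 ε-transitions
  a((a | ab)+a)+ = 16 states, 13 ε-transitions

16, 13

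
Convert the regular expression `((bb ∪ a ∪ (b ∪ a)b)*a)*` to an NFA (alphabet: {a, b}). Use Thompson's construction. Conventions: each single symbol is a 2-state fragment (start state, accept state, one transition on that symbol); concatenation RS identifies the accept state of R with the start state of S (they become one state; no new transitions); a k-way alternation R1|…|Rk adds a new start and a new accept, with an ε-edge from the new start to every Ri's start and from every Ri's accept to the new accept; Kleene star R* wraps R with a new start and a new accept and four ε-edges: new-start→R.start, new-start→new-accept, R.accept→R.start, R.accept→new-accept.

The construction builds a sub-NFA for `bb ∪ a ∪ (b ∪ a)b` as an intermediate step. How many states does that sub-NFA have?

Fragment for `bb ∪ a ∪ (b ∪ a)b`:
Each of the 6 symbol leaves contributes a 2-state fragment.
  bb : 3 states
  b ∪ a : 6 states
  (b ∪ a)b : 7 states
  bb ∪ a ∪ (b ∪ a)b : 14 states

14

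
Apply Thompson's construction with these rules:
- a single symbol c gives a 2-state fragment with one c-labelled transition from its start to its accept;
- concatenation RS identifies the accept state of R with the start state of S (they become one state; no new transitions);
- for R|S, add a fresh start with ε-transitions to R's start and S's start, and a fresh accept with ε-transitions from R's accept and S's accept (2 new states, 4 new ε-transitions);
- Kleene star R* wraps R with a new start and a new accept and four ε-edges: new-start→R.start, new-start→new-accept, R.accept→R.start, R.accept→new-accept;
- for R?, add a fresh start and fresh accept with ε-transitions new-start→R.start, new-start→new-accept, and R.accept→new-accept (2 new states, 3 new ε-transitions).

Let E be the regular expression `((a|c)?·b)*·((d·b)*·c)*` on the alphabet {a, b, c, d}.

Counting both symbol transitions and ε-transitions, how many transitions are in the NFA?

25

Building bottom-up:
Each of the 6 symbol leaves contributes 1 transition (1 symbol, 0 ε).
  a|c = 6 transitions (2 symbol, 4 ε)
  (a|c)? = 9 transitions (2 symbol, 7 ε)
  (a|c)?·b = 10 transitions (3 symbol, 7 ε)
  ((a|c)?·b)* = 14 transitions (3 symbol, 11 ε)
  d·b = 2 transitions (2 symbol, 0 ε)
  (d·b)* = 6 transitions (2 symbol, 4 ε)
  (d·b)*·c = 7 transitions (3 symbol, 4 ε)
  ((d·b)*·c)* = 11 transitions (3 symbol, 8 ε)
  ((a|c)?·b)*·((d·b)*·c)* = 25 transitions (6 symbol, 19 ε)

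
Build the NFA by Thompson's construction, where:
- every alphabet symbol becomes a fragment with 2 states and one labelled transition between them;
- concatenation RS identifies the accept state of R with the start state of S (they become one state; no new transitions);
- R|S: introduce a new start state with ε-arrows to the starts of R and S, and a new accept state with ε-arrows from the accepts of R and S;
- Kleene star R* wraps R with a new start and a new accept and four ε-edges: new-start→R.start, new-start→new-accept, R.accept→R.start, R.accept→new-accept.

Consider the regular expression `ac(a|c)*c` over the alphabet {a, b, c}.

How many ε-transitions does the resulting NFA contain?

Recursing over subexpressions:
Each of the 5 symbol leaves contributes 0 ε-transitions.
  a|c = 4 ε-transitions
  (a|c)* = 8 ε-transitions
  ac(a|c)*c = 8 ε-transitions

8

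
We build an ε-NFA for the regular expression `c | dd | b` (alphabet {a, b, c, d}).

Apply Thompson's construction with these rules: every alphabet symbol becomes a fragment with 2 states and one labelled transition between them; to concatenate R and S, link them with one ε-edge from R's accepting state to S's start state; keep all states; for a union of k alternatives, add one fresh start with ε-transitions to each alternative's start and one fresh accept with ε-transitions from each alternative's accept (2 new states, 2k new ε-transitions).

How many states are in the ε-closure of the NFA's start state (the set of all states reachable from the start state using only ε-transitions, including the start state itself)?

4

Work bottom-up. For each fragment F, track |ε-closure(F.start)| and whether F's accept lies in that closure (i.e. whether F accepts ε). A single-symbol fragment has closure size 1 and does not accept ε.
  dd : C equals the left operand's closure size = 1 (its accept is not ε-reachable, so the closure stops there)
  c | dd | b : new start ε-reaches every alternative's start; none of them accept ε, so the new accept is not reached: C = 1 + 1 + 1 + 1 = 4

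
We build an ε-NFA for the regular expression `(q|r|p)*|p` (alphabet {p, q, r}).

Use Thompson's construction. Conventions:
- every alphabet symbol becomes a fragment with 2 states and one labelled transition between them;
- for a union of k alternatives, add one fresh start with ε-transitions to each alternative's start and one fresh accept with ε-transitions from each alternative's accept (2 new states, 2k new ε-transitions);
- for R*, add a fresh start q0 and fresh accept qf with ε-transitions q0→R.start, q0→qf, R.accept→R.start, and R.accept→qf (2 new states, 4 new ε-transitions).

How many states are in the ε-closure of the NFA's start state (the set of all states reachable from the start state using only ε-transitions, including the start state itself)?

9

Work bottom-up. For each fragment F, track |ε-closure(F.start)| and whether F's accept lies in that closure (i.e. whether F accepts ε). A single-symbol fragment has closure size 1 and does not accept ε.
  q|r|p — |closure| = 1 + 1 + 1 + 1 = 4 (the new accept is not ε-reachable since no branch accepts ε)
  (q|r|p)* — the star's fresh start ε-reaches both the body's start and the fresh accept: |closure| = 2 + 4 = 6
  (q|r|p)*|p — |closure| = 1 (new start) + (6 + 1) + 1 (new accept, since some branch ε-reaches its own accept) = 9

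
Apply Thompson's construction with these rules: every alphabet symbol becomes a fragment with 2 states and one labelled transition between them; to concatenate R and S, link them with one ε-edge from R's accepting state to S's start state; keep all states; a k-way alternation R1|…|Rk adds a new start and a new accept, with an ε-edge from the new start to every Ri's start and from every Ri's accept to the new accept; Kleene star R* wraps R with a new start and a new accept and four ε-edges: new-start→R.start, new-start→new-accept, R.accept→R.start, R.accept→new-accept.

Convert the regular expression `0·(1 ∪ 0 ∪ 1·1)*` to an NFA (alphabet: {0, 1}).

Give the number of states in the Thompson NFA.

14

Building bottom-up:
Each of the 5 symbol leaves contributes a 2-state fragment.
  1·1 — 4 states
  1 ∪ 0 ∪ 1·1 — 10 states
  (1 ∪ 0 ∪ 1·1)* — 12 states
  0·(1 ∪ 0 ∪ 1·1)* — 14 states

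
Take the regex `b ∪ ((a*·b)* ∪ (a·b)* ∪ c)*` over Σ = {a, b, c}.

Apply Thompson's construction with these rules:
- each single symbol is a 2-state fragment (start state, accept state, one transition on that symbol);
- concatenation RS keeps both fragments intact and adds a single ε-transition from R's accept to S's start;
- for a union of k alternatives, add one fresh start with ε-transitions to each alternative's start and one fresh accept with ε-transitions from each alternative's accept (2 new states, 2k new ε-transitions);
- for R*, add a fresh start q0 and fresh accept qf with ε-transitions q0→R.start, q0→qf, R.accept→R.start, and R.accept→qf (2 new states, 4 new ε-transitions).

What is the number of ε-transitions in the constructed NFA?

Bottom-up over the parse tree:
Each of the 6 symbol leaves contributes 0 ε-transitions.
  a* → 4 ε-transitions
  a*·b → 5 ε-transitions
  (a*·b)* → 9 ε-transitions
  a·b → 1 ε-transition
  (a·b)* → 5 ε-transitions
  (a*·b)* ∪ (a·b)* ∪ c → 20 ε-transitions
  ((a*·b)* ∪ (a·b)* ∪ c)* → 24 ε-transitions
  b ∪ ((a*·b)* ∪ (a·b)* ∪ c)* → 28 ε-transitions

28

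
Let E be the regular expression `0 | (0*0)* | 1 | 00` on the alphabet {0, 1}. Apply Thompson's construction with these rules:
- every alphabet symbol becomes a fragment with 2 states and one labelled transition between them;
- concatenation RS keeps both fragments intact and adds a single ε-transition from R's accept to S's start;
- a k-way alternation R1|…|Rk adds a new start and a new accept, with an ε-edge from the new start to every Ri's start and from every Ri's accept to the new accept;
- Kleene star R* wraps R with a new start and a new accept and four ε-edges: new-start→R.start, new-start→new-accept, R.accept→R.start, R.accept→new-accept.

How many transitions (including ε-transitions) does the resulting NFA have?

Bottom-up over the parse tree:
Each of the 6 symbol leaves contributes 1 transition (1 symbol, 0 ε).
  0* = 5 transitions (1 symbol, 4 ε)
  0*0 = 7 transitions (2 symbol, 5 ε)
  (0*0)* = 11 transitions (2 symbol, 9 ε)
  00 = 3 transitions (2 symbol, 1 ε)
  0 | (0*0)* | 1 | 00 = 24 transitions (6 symbol, 18 ε)

24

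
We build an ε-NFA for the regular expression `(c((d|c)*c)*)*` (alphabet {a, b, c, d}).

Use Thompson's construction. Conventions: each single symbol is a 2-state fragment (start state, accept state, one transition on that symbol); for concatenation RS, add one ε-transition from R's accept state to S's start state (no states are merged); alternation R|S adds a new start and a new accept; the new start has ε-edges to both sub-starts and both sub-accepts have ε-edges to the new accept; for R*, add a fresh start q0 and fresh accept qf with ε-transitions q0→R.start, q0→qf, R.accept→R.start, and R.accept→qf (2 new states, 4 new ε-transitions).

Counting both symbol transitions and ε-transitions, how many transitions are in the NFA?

By structural recursion:
Each of the 4 symbol leaves contributes 1 transition (1 symbol, 0 ε).
  d|c — 6 transitions (2 symbol, 4 ε)
  (d|c)* — 10 transitions (2 symbol, 8 ε)
  (d|c)*c — 12 transitions (3 symbol, 9 ε)
  ((d|c)*c)* — 16 transitions (3 symbol, 13 ε)
  c((d|c)*c)* — 18 transitions (4 symbol, 14 ε)
  (c((d|c)*c)*)* — 22 transitions (4 symbol, 18 ε)

22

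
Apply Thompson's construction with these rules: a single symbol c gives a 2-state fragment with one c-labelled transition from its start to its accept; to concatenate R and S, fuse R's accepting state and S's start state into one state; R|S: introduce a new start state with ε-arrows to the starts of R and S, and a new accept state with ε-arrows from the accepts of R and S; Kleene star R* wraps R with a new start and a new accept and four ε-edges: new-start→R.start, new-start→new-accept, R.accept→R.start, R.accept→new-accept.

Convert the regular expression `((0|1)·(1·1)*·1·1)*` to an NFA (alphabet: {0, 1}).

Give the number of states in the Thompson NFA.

14

Recursing over subexpressions:
Each of the 6 symbol leaves contributes a 2-state fragment.
  0|1 : 6 states
  1·1 : 3 states
  (1·1)* : 5 states
  (0|1)·(1·1)*·1·1 : 12 states
  ((0|1)·(1·1)*·1·1)* : 14 states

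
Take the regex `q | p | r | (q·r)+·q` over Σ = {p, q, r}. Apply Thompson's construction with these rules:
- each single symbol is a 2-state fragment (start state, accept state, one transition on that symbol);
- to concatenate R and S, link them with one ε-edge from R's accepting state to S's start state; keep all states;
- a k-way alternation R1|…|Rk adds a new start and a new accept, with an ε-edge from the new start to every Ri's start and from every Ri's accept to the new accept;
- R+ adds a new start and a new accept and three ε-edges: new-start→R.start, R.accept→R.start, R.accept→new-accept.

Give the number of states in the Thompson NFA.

By structural recursion:
Each of the 6 symbol leaves contributes a 2-state fragment.
  q·r = 4 states
  (q·r)+ = 6 states
  (q·r)+·q = 8 states
  q | p | r | (q·r)+·q = 16 states

16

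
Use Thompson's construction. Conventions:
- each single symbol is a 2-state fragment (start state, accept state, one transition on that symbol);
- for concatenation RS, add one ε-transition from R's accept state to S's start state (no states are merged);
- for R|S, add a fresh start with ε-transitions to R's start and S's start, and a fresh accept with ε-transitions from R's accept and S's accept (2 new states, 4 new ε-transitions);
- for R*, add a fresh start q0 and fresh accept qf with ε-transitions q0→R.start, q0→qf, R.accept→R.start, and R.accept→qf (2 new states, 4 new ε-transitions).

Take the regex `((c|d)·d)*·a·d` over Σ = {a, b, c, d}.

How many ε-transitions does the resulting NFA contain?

Recursing over subexpressions:
Each of the 5 symbol leaves contributes 0 ε-transitions.
  c|d : 4 ε-transitions
  (c|d)·d : 5 ε-transitions
  ((c|d)·d)* : 9 ε-transitions
  ((c|d)·d)*·a·d : 11 ε-transitions

11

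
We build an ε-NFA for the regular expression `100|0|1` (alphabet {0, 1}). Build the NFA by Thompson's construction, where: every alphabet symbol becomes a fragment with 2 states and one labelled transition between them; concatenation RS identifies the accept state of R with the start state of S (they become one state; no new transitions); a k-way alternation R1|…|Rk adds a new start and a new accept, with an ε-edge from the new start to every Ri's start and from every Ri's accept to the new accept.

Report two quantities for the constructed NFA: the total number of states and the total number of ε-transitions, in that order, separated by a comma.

10, 6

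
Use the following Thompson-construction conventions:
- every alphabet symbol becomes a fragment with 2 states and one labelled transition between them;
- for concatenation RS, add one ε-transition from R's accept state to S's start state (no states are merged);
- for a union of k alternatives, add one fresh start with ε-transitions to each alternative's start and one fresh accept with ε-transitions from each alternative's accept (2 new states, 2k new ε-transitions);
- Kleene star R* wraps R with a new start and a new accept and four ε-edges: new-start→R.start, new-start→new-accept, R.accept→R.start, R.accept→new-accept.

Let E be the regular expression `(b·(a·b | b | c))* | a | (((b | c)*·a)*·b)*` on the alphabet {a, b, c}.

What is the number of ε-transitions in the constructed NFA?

36

Bottom-up over the parse tree:
Each of the 10 symbol leaves contributes 0 ε-transitions.
  a·b = 1 ε-transition
  a·b | b | c = 7 ε-transitions
  b·(a·b | b | c) = 8 ε-transitions
  (b·(a·b | b | c))* = 12 ε-transitions
  b | c = 4 ε-transitions
  (b | c)* = 8 ε-transitions
  (b | c)*·a = 9 ε-transitions
  ((b | c)*·a)* = 13 ε-transitions
  ((b | c)*·a)*·b = 14 ε-transitions
  (((b | c)*·a)*·b)* = 18 ε-transitions
  (b·(a·b | b | c))* | a | (((b | c)*·a)*·b)* = 36 ε-transitions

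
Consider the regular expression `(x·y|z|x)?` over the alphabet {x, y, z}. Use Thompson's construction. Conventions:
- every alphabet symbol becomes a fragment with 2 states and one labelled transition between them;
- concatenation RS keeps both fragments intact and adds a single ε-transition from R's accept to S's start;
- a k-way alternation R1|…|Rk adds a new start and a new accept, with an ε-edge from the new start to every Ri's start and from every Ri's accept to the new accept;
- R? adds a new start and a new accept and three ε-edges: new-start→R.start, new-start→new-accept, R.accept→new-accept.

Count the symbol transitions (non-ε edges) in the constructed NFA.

4

By structural recursion:
Each of the 4 symbol leaves contributes exactly 1 symbol transition.
  x·y — 2 symbol transitions
  x·y|z|x — 4 symbol transitions
  (x·y|z|x)? — 4 symbol transitions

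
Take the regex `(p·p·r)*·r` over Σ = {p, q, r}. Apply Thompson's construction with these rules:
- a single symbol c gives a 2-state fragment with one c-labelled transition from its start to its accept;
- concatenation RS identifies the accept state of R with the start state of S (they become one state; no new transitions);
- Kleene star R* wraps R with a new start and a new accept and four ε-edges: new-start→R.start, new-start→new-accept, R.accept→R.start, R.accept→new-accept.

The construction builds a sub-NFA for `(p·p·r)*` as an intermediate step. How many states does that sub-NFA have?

Fragment for `(p·p·r)*`:
Each of the 3 symbol leaves contributes a 2-state fragment.
  p·p·r — 4 states
  (p·p·r)* — 6 states

6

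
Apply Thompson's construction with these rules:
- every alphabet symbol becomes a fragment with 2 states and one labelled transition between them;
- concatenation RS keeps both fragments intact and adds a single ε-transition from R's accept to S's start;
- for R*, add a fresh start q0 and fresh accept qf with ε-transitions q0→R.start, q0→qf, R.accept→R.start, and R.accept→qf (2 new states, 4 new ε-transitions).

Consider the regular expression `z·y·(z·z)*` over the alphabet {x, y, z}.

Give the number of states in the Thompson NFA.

10

Per subexpression:
Each of the 4 symbol leaves contributes a 2-state fragment.
  z·z : 4 states
  (z·z)* : 6 states
  z·y·(z·z)* : 10 states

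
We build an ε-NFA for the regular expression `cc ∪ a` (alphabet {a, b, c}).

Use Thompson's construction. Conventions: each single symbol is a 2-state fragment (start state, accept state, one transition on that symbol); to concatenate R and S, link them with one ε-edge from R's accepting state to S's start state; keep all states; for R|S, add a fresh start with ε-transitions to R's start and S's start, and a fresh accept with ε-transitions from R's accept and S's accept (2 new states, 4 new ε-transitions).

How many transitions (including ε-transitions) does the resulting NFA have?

8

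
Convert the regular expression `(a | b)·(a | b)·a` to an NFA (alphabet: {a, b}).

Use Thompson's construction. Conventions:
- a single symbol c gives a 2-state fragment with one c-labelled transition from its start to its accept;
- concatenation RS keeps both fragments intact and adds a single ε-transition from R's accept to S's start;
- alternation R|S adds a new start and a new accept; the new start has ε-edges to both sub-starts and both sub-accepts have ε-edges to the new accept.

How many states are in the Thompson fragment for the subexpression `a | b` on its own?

Fragment for `a | b`:
Each of the 2 symbol leaves contributes a 2-state fragment.
  a | b = 6 states

6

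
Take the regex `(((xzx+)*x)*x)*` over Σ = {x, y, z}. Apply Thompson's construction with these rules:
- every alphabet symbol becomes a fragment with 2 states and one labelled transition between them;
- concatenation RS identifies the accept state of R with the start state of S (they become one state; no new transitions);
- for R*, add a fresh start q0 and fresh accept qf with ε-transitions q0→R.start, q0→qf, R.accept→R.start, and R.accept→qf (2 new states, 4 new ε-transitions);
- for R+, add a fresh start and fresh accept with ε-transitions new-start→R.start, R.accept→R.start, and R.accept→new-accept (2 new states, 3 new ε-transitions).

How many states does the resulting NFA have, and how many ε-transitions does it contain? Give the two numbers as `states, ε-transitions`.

14, 15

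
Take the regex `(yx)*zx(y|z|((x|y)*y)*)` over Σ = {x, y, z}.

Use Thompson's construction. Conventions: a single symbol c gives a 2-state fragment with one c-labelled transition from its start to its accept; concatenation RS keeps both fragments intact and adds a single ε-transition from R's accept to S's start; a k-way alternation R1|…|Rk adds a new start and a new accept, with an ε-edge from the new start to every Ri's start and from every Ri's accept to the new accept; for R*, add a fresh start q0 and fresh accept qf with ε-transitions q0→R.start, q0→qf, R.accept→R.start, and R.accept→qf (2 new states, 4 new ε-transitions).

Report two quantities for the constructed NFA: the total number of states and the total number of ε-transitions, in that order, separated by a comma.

28, 27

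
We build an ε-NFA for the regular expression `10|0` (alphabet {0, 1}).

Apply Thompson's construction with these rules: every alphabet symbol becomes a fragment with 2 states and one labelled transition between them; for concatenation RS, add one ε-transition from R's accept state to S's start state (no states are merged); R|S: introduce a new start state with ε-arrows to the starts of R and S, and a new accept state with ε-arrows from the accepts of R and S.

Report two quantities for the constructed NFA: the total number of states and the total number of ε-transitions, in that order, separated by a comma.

By structural recursion:
Each of the 3 symbol leaves contributes 2 states and 0 ε-transitions.
  10 = 4 states, 1 ε-transition
  10|0 = 8 states, 5 ε-transitions

8, 5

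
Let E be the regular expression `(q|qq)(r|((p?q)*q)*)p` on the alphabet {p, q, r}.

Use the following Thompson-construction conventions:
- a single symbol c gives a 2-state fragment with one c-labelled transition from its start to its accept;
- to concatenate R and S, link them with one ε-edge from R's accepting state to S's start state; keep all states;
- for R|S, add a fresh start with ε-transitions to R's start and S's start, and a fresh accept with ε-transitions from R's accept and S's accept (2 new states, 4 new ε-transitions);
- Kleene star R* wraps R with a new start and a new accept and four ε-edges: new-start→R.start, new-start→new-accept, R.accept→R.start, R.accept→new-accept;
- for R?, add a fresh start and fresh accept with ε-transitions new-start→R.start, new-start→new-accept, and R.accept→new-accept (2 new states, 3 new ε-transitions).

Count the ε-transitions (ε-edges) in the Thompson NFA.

24

Recursing over subexpressions:
Each of the 8 symbol leaves contributes 0 ε-transitions.
  qq — 1 ε-transition
  q|qq — 5 ε-transitions
  p? — 3 ε-transitions
  p?q — 4 ε-transitions
  (p?q)* — 8 ε-transitions
  (p?q)*q — 9 ε-transitions
  ((p?q)*q)* — 13 ε-transitions
  r|((p?q)*q)* — 17 ε-transitions
  (q|qq)(r|((p?q)*q)*)p — 24 ε-transitions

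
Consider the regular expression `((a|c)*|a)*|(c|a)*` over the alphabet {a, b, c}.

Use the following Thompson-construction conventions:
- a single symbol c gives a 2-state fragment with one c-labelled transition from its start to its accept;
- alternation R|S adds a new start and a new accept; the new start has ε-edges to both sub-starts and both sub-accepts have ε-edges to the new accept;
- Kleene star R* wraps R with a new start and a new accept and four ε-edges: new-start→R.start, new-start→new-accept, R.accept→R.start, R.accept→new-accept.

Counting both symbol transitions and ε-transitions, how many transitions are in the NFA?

33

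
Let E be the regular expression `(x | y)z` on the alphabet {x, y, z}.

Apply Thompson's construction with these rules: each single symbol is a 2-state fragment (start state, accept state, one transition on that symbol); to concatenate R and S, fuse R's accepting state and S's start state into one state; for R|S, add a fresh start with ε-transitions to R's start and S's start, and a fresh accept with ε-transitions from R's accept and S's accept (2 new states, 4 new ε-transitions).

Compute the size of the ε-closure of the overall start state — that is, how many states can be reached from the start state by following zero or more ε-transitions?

Compute the ε-closure size of each fragment's start state recursively; a symbol fragment's start has no outgoing ε-edge, so its closure is just itself (size 1).
  x | y : |closure| = 1 + 1 + 1 = 3 (the new accept is not ε-reachable since no branch accepts ε)
  (x | y)z : |closure| equals the left operand's closure size = 3 (its accept is not ε-reachable, so the closure stops there)

3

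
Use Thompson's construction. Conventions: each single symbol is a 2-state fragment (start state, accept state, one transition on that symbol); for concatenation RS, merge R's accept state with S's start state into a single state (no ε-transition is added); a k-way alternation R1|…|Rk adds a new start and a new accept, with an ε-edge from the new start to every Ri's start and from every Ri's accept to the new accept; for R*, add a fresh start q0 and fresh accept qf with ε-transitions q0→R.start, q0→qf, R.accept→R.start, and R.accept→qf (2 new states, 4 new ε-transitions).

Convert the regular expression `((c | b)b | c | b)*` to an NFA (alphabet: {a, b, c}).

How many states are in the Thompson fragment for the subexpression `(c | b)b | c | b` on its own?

13

Fragment for `(c | b)b | c | b`:
Each of the 5 symbol leaves contributes a 2-state fragment.
  c | b — 6 states
  (c | b)b — 7 states
  (c | b)b | c | b — 13 states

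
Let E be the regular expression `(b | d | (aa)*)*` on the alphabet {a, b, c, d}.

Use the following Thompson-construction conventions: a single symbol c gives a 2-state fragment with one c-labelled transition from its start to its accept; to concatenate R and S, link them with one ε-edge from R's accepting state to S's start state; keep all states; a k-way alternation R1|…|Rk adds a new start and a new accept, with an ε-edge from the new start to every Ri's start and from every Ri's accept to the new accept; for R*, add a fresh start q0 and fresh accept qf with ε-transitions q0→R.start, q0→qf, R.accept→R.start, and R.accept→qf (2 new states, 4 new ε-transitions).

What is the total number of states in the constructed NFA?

Building bottom-up:
Each of the 4 symbol leaves contributes a 2-state fragment.
  aa : 4 states
  (aa)* : 6 states
  b | d | (aa)* : 12 states
  (b | d | (aa)*)* : 14 states

14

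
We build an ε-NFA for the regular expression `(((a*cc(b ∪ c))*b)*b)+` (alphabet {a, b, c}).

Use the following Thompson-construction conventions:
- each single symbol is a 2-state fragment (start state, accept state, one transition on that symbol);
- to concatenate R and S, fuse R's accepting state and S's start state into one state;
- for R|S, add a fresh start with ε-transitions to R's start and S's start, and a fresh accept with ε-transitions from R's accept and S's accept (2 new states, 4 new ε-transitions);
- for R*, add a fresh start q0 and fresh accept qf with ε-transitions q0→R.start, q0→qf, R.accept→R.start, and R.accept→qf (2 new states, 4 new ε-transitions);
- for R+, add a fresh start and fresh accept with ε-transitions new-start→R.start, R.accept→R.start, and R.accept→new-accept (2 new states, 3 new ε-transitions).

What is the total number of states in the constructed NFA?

19

Recursing over subexpressions:
Each of the 7 symbol leaves contributes a 2-state fragment.
  a* = 4 states
  b ∪ c = 6 states
  a*cc(b ∪ c) = 11 states
  (a*cc(b ∪ c))* = 13 states
  (a*cc(b ∪ c))*b = 14 states
  ((a*cc(b ∪ c))*b)* = 16 states
  ((a*cc(b ∪ c))*b)*b = 17 states
  (((a*cc(b ∪ c))*b)*b)+ = 19 states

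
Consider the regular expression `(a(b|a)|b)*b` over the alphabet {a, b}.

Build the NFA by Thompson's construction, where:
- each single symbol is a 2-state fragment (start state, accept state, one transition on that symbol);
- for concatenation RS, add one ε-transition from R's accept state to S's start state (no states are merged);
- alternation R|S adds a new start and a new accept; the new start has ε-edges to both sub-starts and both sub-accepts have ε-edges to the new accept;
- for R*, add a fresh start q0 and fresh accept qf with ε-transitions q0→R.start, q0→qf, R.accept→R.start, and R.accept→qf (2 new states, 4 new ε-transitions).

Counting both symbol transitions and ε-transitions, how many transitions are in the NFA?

Bottom-up over the parse tree:
Each of the 5 symbol leaves contributes 1 transition (1 symbol, 0 ε).
  b|a : 6 transitions (2 symbol, 4 ε)
  a(b|a) : 8 transitions (3 symbol, 5 ε)
  a(b|a)|b : 13 transitions (4 symbol, 9 ε)
  (a(b|a)|b)* : 17 transitions (4 symbol, 13 ε)
  (a(b|a)|b)*b : 19 transitions (5 symbol, 14 ε)

19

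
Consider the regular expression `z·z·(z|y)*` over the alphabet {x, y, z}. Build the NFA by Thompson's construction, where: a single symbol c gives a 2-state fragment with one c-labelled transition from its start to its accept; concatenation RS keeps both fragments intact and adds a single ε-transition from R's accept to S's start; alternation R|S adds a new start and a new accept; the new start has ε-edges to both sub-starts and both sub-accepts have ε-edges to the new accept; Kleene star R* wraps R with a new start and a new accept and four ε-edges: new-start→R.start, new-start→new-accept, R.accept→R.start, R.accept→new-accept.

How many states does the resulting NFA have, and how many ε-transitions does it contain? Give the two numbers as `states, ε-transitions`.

Bottom-up over the parse tree:
Each of the 4 symbol leaves contributes 2 states and 0 ε-transitions.
  z|y = 6 states, 4 ε-transitions
  (z|y)* = 8 states, 8 ε-transitions
  z·z·(z|y)* = 12 states, 10 ε-transitions

12, 10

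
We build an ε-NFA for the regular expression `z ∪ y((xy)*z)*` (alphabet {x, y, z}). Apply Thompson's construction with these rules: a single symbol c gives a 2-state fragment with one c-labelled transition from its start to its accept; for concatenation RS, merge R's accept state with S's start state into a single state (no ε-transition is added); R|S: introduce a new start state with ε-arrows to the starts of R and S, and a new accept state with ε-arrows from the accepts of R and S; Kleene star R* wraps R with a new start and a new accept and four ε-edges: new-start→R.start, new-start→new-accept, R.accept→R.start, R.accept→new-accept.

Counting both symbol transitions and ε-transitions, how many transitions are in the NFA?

17

Recursing over subexpressions:
Each of the 5 symbol leaves contributes 1 transition (1 symbol, 0 ε).
  xy — 2 transitions (2 symbol, 0 ε)
  (xy)* — 6 transitions (2 symbol, 4 ε)
  (xy)*z — 7 transitions (3 symbol, 4 ε)
  ((xy)*z)* — 11 transitions (3 symbol, 8 ε)
  y((xy)*z)* — 12 transitions (4 symbol, 8 ε)
  z ∪ y((xy)*z)* — 17 transitions (5 symbol, 12 ε)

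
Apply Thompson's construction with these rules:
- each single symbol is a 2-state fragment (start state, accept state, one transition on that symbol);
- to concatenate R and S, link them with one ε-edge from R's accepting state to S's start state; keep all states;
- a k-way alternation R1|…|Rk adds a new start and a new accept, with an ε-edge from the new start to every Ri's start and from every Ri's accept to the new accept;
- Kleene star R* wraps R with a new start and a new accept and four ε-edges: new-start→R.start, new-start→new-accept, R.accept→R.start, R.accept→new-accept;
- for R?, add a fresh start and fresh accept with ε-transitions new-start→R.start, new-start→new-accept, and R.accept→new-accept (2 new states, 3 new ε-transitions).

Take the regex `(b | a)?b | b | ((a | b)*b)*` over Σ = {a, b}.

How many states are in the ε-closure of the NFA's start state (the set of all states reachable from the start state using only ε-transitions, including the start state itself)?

17

Work bottom-up. For each fragment F, track |ε-closure(F.start)| and whether F's accept lies in that closure (i.e. whether F accepts ε). A single-symbol fragment has closure size 1 and does not accept ε.
  b | a — |closure| = 1 + 1 + 1 = 3 (the new accept is not ε-reachable since no branch accepts ε)
  (b | a)? — new start has ε-edges to the inner start and to the new accept, so |closure| = 2 + 3 = 5
  (b | a)?b — the left operand accepts ε, so the closure extends into the next operand (via the concat ε-link); |closure| = 5 + 1 = 6
  a | b — new start ε-reaches every alternative's start; none of them accept ε, so the new accept is not reached: |closure| = 1 + 1 + 1 = 3
  (a | b)* — new start has ε-edges to the inner start and to the new accept, so |closure| = 2 + 3 = 5
  (a | b)*b — |closure| = 5 + 1 = 6 (closure spills across the concat boundary because the left factor accepts ε)
  ((a | b)*b)* — the star's fresh start ε-reaches both the body's start and the fresh accept: |closure| = 2 + 6 = 8
  (b | a)?b | b | ((a | b)*b)* — new start ε-reaches every alternative's start; at least one alternative accepts ε, so the union's new accept is reached too: |closure| = 1 + 6 + 1 + 8 + 1 = 17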